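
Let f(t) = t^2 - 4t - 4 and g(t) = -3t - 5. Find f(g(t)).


Substitute g(t) into f:
f(g(t)) = 1*(-3t - 5)^2 + (-4)*(-3t - 5) + (-4)
(-3t - 5)^2 = 9t^2 + 30t + 25
Expand and combine: 9t^2 + 42t + 41


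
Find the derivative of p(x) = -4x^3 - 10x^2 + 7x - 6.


Apply the power rule term by term:
  d/dx(-4x^3) = -12x^2
  d/dx(-10x^2) = -20x
  d/dx(7x) = 7
  d/dx(-6) = 0
p'(x) = -12x^2 - 20x + 7


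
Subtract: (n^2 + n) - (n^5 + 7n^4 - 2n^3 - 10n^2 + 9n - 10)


Distribute the minus sign:
  (n^2 + n)
- (n^5 + 7n^4 - 2n^3 - 10n^2 + 9n - 10)
Negate second polynomial: -n^5 - 7n^4 + 2n^3 + 10n^2 - 9n + 10
Add: -n^5 - 7n^4 + 2n^3 + 11n^2 - 8n + 10


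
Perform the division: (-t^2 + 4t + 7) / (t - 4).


(-t^2 + 4t + 7) / (t - 4)
Step 1: -t * (t - 4) = -t^2 + 4t; subtract.
Step 2: 0 * (t - 4) = 0; subtract.
Quotient: -t, Remainder: 7


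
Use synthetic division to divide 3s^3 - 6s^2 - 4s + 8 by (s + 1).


Synthetic division with c = -1. Coefficients: 3, -6, -4, 8
Bring down 3.
  3 * -1 = -3; -3 - 6 = -9
  -9 * -1 = 9; 9 - 4 = 5
  5 * -1 = -5; -5 + 8 = 3
Quotient: 3s^2 - 9s + 5, Remainder: 3


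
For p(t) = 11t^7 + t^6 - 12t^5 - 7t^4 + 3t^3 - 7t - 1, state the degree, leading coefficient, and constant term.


Highest power of t is 7, with coefficient 11. Constant term is -1.
Degree = 7, leading coefficient = 11, constant term = -1


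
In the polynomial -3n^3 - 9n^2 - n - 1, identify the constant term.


Read off the constant term: -1


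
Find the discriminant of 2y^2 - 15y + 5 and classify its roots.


D = b^2 - 4ac = (-15)^2 - 4(2)(5) = 225 - 40 = 185
Since D > 0: two distinct irrational roots


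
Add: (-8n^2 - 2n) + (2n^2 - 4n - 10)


Align terms by degree and add:
  -8n^2 - 2n
+ 2n^2 - 4n - 10
= -6n^2 - 6n - 10


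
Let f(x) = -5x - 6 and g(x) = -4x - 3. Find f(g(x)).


Substitute g(x) into f:
f(g(x)) = -5*(-4x - 3) + (-6)
Expand and combine: 20x + 9


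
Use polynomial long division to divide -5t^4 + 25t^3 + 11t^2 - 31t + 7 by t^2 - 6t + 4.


(-5t^4 + 25t^3 + 11t^2 - 31t + 7) / (t^2 - 6t + 4)
Step 1: -5t^2 * (t^2 - 6t + 4) = -5t^4 + 30t^3 - 20t^2; subtract.
Step 2: -5t * (t^2 - 6t + 4) = -5t^3 + 30t^2 - 20t; subtract.
Step 3: 1 * (t^2 - 6t + 4) = t^2 - 6t + 4; subtract.
Quotient: -5t^2 - 5t + 1, Remainder: -5t + 3


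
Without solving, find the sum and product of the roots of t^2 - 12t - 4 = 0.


For at^2+bt+c=0: sum = -b/a, product = c/a.
a=1, b=-12, c=-4
Sum = -(-12)/1 = 12
Product = (-4)/1 = -4


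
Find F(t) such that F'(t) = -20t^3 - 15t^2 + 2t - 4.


Reverse power rule on each term:
  ∫ -20t^3 dt = -5t^4
  ∫ -15t^2 dt = -5t^3
  ∫ 2t dt = t^2
  ∫ -4 dt = -4t
F(t) = -5t^4 - 5t^3 + t^2 - 4t + C


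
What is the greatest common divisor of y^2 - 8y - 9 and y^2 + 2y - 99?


Factor each:
  y^2 - 8y - 9 = (y - 9)(y + 1)
  y^2 + 2y - 99 = (y - 9)(y + 11)
Common monic factor: y - 9


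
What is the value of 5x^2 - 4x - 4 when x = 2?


Using direct substitution:
  5 * (2)^2 = 20
  -4 * (2)^1 = -8
  constant: -4
Sum = 20 - 8 - 4 = 8


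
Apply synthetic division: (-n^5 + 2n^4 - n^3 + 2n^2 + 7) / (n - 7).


Synthetic division with c = 7. Coefficients: -1, 2, -1, 2, 0, 7
Bring down -1.
  -1 * 7 = -7; -7 + 2 = -5
  -5 * 7 = -35; -35 - 1 = -36
  -36 * 7 = -252; -252 + 2 = -250
  -250 * 7 = -1750; -1750 + 0 = -1750
  -1750 * 7 = -12250; -12250 + 7 = -12243
Quotient: -n^4 - 5n^3 - 36n^2 - 250n - 1750, Remainder: -12243


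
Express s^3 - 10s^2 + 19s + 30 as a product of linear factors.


Try integer roots (divisors of 30). s=5: p(5)=0.
Divide out (s - 5): quotient is s^2 - 5s - 6.
Factor the quadratic: (s - 6)(s + 1)
Result: (s - 5)(s - 6)(s + 1)


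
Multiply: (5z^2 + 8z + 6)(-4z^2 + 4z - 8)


Distribute each term of the first polynomial:
  (5z^2)(-4z^2 + 4z - 8) = -20z^4 + 20z^3 - 40z^2
  (8z)(-4z^2 + 4z - 8) = -32z^3 + 32z^2 - 64z
  (6)(-4z^2 + 4z - 8) = -24z^2 + 24z - 48
Sum: -20z^4 - 12z^3 - 32z^2 - 40z - 48


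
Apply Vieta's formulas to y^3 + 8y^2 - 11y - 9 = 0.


Monic cubic y^3+by^2+cy+d=0: sum=-b, pairwise sum=c, product=-d.
b=8, c=-11, d=-9
r1+r2+r3 = -8
r1r2+r1r3+r2r3 = -11
r1r2r3 = 9


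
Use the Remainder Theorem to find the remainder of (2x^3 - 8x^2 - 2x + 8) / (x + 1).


By the Remainder Theorem, the remainder equals p(-1):
  2*(-1)^3 = -2
  -8*(-1)^2 = -8
  -2*(-1)^1 = 2
  constant: 8
Sum: -2 - 8 + 2 + 8 = 0


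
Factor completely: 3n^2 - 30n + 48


Roots satisfy r1 + r2 = -b/a = 10 and r1*r2 = c/a = 16.
So r1 = 8, r2 = 2.
3n^2 - 30n + 48 = 3(n - r1)(n - r2) = 3(n - 8)(n - 2)


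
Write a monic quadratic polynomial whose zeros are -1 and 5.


p(s) = (s + 1)(s - 5)
Expand: s^2 - 4s - 5


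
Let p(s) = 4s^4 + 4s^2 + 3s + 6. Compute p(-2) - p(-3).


p(-2) = 80
p(-3) = 357
p(-2) - p(-3) = 80 - 357 = -277


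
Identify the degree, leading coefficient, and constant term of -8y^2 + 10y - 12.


Highest power of y is 2, with coefficient -8. Constant term is -12.
Degree = 2, leading coefficient = -8, constant term = -12


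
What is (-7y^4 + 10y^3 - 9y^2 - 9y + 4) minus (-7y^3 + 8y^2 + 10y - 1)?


Distribute the minus sign:
  (-7y^4 + 10y^3 - 9y^2 - 9y + 4)
- (-7y^3 + 8y^2 + 10y - 1)
Negate second polynomial: 7y^3 - 8y^2 - 10y + 1
Add: -7y^4 + 17y^3 - 17y^2 - 19y + 5


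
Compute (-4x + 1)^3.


Expand (-4x + 1)^3 by repeated multiplication:
  (-4x + 1)^2 = 16x^2 - 8x + 1
= -64x^3 + 48x^2 - 12x + 1


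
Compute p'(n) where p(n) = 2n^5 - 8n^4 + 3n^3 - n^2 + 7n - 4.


Apply the power rule term by term:
  d/dn(2n^5) = 10n^4
  d/dn(-8n^4) = -32n^3
  d/dn(3n^3) = 9n^2
  d/dn(-n^2) = -2n
  d/dn(7n) = 7
  d/dn(-4) = 0
p'(n) = 10n^4 - 32n^3 + 9n^2 - 2n + 7


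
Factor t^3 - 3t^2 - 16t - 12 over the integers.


Try integer roots (divisors of -12). t=6: p(6)=0.
Divide out (t - 6): quotient is t^2 + 3t + 2.
Factor the quadratic: (t + 1)(t + 2)
Result: (t - 6)(t + 1)(t + 2)


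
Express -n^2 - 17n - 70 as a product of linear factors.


Roots satisfy r1 + r2 = -b/a = -17 and r1*r2 = c/a = 70.
So r1 = -10, r2 = -7.
-n^2 - 17n - 70 = -(n - r1)(n - r2) = -(n + 10)(n + 7)


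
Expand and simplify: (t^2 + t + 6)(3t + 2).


Distribute each term of the first polynomial:
  (t^2)(3t + 2) = 3t^3 + 2t^2
  (t)(3t + 2) = 3t^2 + 2t
  (6)(3t + 2) = 18t + 12
Sum: 3t^3 + 5t^2 + 20t + 12


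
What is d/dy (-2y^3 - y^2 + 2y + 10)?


Apply the power rule term by term:
  d/dy(-2y^3) = -6y^2
  d/dy(-y^2) = -2y
  d/dy(2y) = 2
  d/dy(10) = 0
p'(y) = -6y^2 - 2y + 2


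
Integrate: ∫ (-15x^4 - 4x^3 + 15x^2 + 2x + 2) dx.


Reverse power rule on each term:
  ∫ -15x^4 dx = -3x^5
  ∫ -4x^3 dx = -x^4
  ∫ 15x^2 dx = 5x^3
  ∫ 2x dx = x^2
  ∫ 2 dx = 2x
F(x) = -3x^5 - x^4 + 5x^3 + x^2 + 2x + C


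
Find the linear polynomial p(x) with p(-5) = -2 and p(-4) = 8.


p(x) = mx + b. Using p(-5)=-2, p(-4)=8:
m = (-2 - 8)/(-5 + 4) = -10/-1 = 10
b = -2 - m*(-5) = -2 + 50 = 48
p(x) = 10x + 48


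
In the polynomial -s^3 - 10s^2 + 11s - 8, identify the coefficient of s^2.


Read off the coefficient of s^2: -10


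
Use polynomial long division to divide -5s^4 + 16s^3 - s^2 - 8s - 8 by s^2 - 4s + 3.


(-5s^4 + 16s^3 - s^2 - 8s - 8) / (s^2 - 4s + 3)
Step 1: -5s^2 * (s^2 - 4s + 3) = -5s^4 + 20s^3 - 15s^2; subtract.
Step 2: -4s * (s^2 - 4s + 3) = -4s^3 + 16s^2 - 12s; subtract.
Step 3: -2 * (s^2 - 4s + 3) = -2s^2 + 8s - 6; subtract.
Quotient: -5s^2 - 4s - 2, Remainder: -4s - 2


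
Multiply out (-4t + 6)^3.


Expand (-4t + 6)^3 by repeated multiplication:
  (-4t + 6)^2 = 16t^2 - 48t + 36
= -64t^3 + 288t^2 - 432t + 216


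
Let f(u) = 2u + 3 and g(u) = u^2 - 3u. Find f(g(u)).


Substitute g(u) into f:
f(g(u)) = 2*(u^2 - 3u) + 3
Expand and combine: 2u^2 - 6u + 3


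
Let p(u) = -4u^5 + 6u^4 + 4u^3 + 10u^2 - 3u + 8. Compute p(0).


Using direct substitution:
  -4 * (0)^5 = 0
  6 * (0)^4 = 0
  4 * (0)^3 = 0
  10 * (0)^2 = 0
  -3 * (0)^1 = 0
  constant: 8
Sum = 0 + 0 + 0 + 0 + 0 + 8 = 8


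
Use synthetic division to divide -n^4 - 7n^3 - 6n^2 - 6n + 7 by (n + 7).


Synthetic division with c = -7. Coefficients: -1, -7, -6, -6, 7
Bring down -1.
  -1 * -7 = 7; 7 - 7 = 0
  0 * -7 = 0; 0 - 6 = -6
  -6 * -7 = 42; 42 - 6 = 36
  36 * -7 = -252; -252 + 7 = -245
Quotient: -n^3 - 6n + 36, Remainder: -245


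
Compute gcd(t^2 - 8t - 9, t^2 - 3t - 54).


Factor each:
  t^2 - 8t - 9 = (t - 9)(t + 1)
  t^2 - 3t - 54 = (t - 9)(t + 6)
Common monic factor: t - 9


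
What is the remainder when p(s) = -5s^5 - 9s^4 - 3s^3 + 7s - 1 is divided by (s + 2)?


By the Remainder Theorem, the remainder equals p(-2):
  -5*(-2)^5 = 160
  -9*(-2)^4 = -144
  -3*(-2)^3 = 24
  0*(-2)^2 = 0
  7*(-2)^1 = -14
  constant: -1
Sum: 160 - 144 + 24 + 0 - 14 - 1 = 25


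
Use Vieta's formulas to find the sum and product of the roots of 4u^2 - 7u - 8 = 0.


For au^2+bu+c=0: sum = -b/a, product = c/a.
a=4, b=-7, c=-8
Sum = -(-7)/4 = 7/4
Product = (-8)/4 = -2


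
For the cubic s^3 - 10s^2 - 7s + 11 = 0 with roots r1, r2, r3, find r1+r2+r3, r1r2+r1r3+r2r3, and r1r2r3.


Monic cubic s^3+bs^2+cs+d=0: sum=-b, pairwise sum=c, product=-d.
b=-10, c=-7, d=11
r1+r2+r3 = 10
r1r2+r1r3+r2r3 = -7
r1r2r3 = -11


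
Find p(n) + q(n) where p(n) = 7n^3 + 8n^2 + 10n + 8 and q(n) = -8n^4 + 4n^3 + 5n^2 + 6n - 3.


Align terms by degree and add:
  7n^3 + 8n^2 + 10n + 8
  -8n^4 + 4n^3 + 5n^2 + 6n - 3
= -8n^4 + 11n^3 + 13n^2 + 16n + 5


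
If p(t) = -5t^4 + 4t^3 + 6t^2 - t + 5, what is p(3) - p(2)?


p(3) = -241
p(2) = -21
p(3) - p(2) = -241 + 21 = -220


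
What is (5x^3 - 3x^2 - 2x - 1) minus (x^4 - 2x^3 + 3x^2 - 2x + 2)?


Distribute the minus sign:
  (5x^3 - 3x^2 - 2x - 1)
- (x^4 - 2x^3 + 3x^2 - 2x + 2)
Negate second polynomial: -x^4 + 2x^3 - 3x^2 + 2x - 2
Add: -x^4 + 7x^3 - 6x^2 - 3


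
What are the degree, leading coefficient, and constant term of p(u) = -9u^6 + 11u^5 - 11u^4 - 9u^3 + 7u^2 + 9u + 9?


Highest power of u is 6, with coefficient -9. Constant term is 9.
Degree = 6, leading coefficient = -9, constant term = 9


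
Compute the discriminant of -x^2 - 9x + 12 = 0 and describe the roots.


D = b^2 - 4ac = (-9)^2 - 4(-1)(12) = 81 + 48 = 129
Since D > 0: two distinct irrational roots


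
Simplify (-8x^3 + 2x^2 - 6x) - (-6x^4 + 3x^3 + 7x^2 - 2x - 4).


Distribute the minus sign:
  (-8x^3 + 2x^2 - 6x)
- (-6x^4 + 3x^3 + 7x^2 - 2x - 4)
Negate second polynomial: 6x^4 - 3x^3 - 7x^2 + 2x + 4
Add: 6x^4 - 11x^3 - 5x^2 - 4x + 4


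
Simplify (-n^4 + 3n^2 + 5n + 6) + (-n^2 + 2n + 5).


Align terms by degree and add:
  -n^4 + 3n^2 + 5n + 6
  -n^2 + 2n + 5
= -n^4 + 2n^2 + 7n + 11


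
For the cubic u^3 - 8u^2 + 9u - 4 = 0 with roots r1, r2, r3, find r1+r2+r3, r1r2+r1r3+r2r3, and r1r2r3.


Monic cubic u^3+bu^2+cu+d=0: sum=-b, pairwise sum=c, product=-d.
b=-8, c=9, d=-4
r1+r2+r3 = 8
r1r2+r1r3+r2r3 = 9
r1r2r3 = 4


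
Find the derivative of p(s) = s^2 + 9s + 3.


Apply the power rule term by term:
  d/ds(s^2) = 2s
  d/ds(9s) = 9
  d/ds(3) = 0
p'(s) = 2s + 9


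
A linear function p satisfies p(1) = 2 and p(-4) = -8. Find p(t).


p(t) = mt + b. Using p(1)=2, p(-4)=-8:
m = (2 + 8)/(1 + 4) = 10/5 = 2
b = 2 - m*(1) = 2 - 2 = 0
p(t) = 2t


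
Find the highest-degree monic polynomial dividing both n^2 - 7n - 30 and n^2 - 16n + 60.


Factor each:
  n^2 - 7n - 30 = (n - 10)(n + 3)
  n^2 - 16n + 60 = (n - 10)(n - 6)
Common monic factor: n - 10


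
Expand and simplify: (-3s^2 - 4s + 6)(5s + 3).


Distribute each term of the first polynomial:
  (-3s^2)(5s + 3) = -15s^3 - 9s^2
  (-4s)(5s + 3) = -20s^2 - 12s
  (6)(5s + 3) = 30s + 18
Sum: -15s^3 - 29s^2 + 18s + 18


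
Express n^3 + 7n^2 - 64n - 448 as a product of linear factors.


Try integer roots (divisors of -448). n=-8: p(-8)=0.
Divide out (n + 8): quotient is n^2 - n - 56.
Factor the quadratic: (n - 8)(n + 7)
Result: (n + 8)(n - 8)(n + 7)


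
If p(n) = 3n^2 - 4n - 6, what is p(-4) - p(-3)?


p(-4) = 58
p(-3) = 33
p(-4) - p(-3) = 58 - 33 = 25


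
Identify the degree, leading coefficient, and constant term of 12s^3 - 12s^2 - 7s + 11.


Highest power of s is 3, with coefficient 12. Constant term is 11.
Degree = 3, leading coefficient = 12, constant term = 11


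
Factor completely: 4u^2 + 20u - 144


Roots satisfy r1 + r2 = -b/a = -5 and r1*r2 = c/a = -36.
So r1 = -9, r2 = 4.
4u^2 + 20u - 144 = 4(u - r1)(u - r2) = 4(u + 9)(u - 4)


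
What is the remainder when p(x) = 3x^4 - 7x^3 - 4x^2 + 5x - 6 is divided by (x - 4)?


By the Remainder Theorem, the remainder equals p(4):
  3*(4)^4 = 768
  -7*(4)^3 = -448
  -4*(4)^2 = -64
  5*(4)^1 = 20
  constant: -6
Sum: 768 - 448 - 64 + 20 - 6 = 270


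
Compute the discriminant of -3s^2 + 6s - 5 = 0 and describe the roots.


D = b^2 - 4ac = (6)^2 - 4(-3)(-5) = 36 - 60 = -24
Since D < 0: two complex conjugate roots (no real roots)


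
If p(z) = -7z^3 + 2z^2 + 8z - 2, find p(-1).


Using direct substitution:
  -7 * (-1)^3 = 7
  2 * (-1)^2 = 2
  8 * (-1)^1 = -8
  constant: -2
Sum = 7 + 2 - 8 - 2 = -1


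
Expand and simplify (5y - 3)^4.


Expand (5y - 3)^4 by repeated multiplication:
  (5y - 3)^2 = 25y^2 - 30y + 9
  (5y - 3)^3 = 125y^3 - 225y^2 + 135y - 27
= 625y^4 - 1500y^3 + 1350y^2 - 540y + 81


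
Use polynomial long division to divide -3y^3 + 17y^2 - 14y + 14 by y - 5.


(-3y^3 + 17y^2 - 14y + 14) / (y - 5)
Step 1: -3y^2 * (y - 5) = -3y^3 + 15y^2; subtract.
Step 2: 2y * (y - 5) = 2y^2 - 10y; subtract.
Step 3: -4 * (y - 5) = -4y + 20; subtract.
Quotient: -3y^2 + 2y - 4, Remainder: -6


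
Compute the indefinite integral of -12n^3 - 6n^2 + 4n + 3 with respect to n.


Reverse power rule on each term:
  ∫ -12n^3 dn = -3n^4
  ∫ -6n^2 dn = -2n^3
  ∫ 4n dn = 2n^2
  ∫ 3 dn = 3n
F(n) = -3n^4 - 2n^3 + 2n^2 + 3n + C


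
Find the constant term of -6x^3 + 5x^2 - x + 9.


Read off the constant term: 9


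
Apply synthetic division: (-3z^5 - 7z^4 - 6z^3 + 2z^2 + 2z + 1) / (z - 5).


Synthetic division with c = 5. Coefficients: -3, -7, -6, 2, 2, 1
Bring down -3.
  -3 * 5 = -15; -15 - 7 = -22
  -22 * 5 = -110; -110 - 6 = -116
  -116 * 5 = -580; -580 + 2 = -578
  -578 * 5 = -2890; -2890 + 2 = -2888
  -2888 * 5 = -14440; -14440 + 1 = -14439
Quotient: -3z^4 - 22z^3 - 116z^2 - 578z - 2888, Remainder: -14439


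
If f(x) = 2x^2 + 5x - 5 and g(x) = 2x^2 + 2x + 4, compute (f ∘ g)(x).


Substitute g(x) into f:
f(g(x)) = 2*(2x^2 + 2x + 4)^2 + 5*(2x^2 + 2x + 4) + (-5)
(2x^2 + 2x + 4)^2 = 4x^4 + 8x^3 + 20x^2 + 16x + 16
Expand and combine: 8x^4 + 16x^3 + 50x^2 + 42x + 47


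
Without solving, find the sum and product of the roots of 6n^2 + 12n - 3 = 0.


For an^2+bn+c=0: sum = -b/a, product = c/a.
a=6, b=12, c=-3
Sum = -(12)/6 = -2
Product = (-3)/6 = -1/2


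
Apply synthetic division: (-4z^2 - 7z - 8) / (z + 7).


Synthetic division with c = -7. Coefficients: -4, -7, -8
Bring down -4.
  -4 * -7 = 28; 28 - 7 = 21
  21 * -7 = -147; -147 - 8 = -155
Quotient: -4z + 21, Remainder: -155


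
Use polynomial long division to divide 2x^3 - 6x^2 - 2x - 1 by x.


(2x^3 - 6x^2 - 2x - 1) / (x)
Step 1: 2x^2 * (x) = 2x^3; subtract.
Step 2: -6x * (x) = -6x^2; subtract.
Step 3: -2 * (x) = -2x; subtract.
Quotient: 2x^2 - 6x - 2, Remainder: -1


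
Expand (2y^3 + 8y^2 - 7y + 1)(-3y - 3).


Distribute each term of the first polynomial:
  (2y^3)(-3y - 3) = -6y^4 - 6y^3
  (8y^2)(-3y - 3) = -24y^3 - 24y^2
  (-7y)(-3y - 3) = 21y^2 + 21y
  (1)(-3y - 3) = -3y - 3
Sum: -6y^4 - 30y^3 - 3y^2 + 18y - 3


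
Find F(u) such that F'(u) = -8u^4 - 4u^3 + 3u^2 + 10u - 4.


Reverse power rule on each term:
  ∫ -8u^4 du = -(8/5)u^5
  ∫ -4u^3 du = -u^4
  ∫ 3u^2 du = u^3
  ∫ 10u du = 5u^2
  ∫ -4 du = -4u
F(u) = -(8/5)u^5 - u^4 + u^3 + 5u^2 - 4u + C


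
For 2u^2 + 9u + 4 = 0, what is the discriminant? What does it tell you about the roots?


D = b^2 - 4ac = (9)^2 - 4(2)(4) = 81 - 32 = 49
Since D > 0: two distinct rational roots


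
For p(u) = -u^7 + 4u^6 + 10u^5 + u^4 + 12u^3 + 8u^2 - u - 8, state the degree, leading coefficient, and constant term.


Highest power of u is 7, with coefficient -1. Constant term is -8.
Degree = 7, leading coefficient = -1, constant term = -8


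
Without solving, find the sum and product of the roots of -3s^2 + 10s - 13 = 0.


For as^2+bs+c=0: sum = -b/a, product = c/a.
a=-3, b=10, c=-13
Sum = -(10)/-3 = 10/3
Product = (-13)/-3 = 13/3


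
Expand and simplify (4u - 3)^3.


Expand (4u - 3)^3 by repeated multiplication:
  (4u - 3)^2 = 16u^2 - 24u + 9
= 64u^3 - 144u^2 + 108u - 27


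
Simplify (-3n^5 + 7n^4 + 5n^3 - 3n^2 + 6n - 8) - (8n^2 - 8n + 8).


Distribute the minus sign:
  (-3n^5 + 7n^4 + 5n^3 - 3n^2 + 6n - 8)
- (8n^2 - 8n + 8)
Negate second polynomial: -8n^2 + 8n - 8
Add: -3n^5 + 7n^4 + 5n^3 - 11n^2 + 14n - 16


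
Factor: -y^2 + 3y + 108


Roots satisfy r1 + r2 = -b/a = 3 and r1*r2 = c/a = -108.
So r1 = -9, r2 = 12.
-y^2 + 3y + 108 = -(y - r1)(y - r2) = -(y + 9)(y - 12)


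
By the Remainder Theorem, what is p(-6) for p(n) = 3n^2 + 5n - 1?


By the Remainder Theorem, the remainder equals p(-6):
  3*(-6)^2 = 108
  5*(-6)^1 = -30
  constant: -1
Sum: 108 - 30 - 1 = 77


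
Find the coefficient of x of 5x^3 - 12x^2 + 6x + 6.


Read off the coefficient of x: 6


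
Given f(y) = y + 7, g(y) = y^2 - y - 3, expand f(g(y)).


Substitute g(y) into f:
f(g(y)) = 1*(y^2 - y - 3) + 7
Expand and combine: y^2 - y + 4


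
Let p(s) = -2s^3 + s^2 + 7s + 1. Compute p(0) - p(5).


p(0) = 1
p(5) = -189
p(0) - p(5) = 1 + 189 = 190


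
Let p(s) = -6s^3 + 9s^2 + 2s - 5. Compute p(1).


Using direct substitution:
  -6 * (1)^3 = -6
  9 * (1)^2 = 9
  2 * (1)^1 = 2
  constant: -5
Sum = -6 + 9 + 2 - 5 = 0


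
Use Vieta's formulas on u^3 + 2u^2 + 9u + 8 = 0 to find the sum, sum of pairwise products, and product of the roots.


Monic cubic u^3+bu^2+cu+d=0: sum=-b, pairwise sum=c, product=-d.
b=2, c=9, d=8
r1+r2+r3 = -2
r1r2+r1r3+r2r3 = 9
r1r2r3 = -8


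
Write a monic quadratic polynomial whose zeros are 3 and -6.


p(x) = (x - 3)(x + 6)
Expand: x^2 + 3x - 18


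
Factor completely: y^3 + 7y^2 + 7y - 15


Try integer roots (divisors of -15). y=-5: p(-5)=0.
Divide out (y + 5): quotient is y^2 + 2y - 3.
Factor the quadratic: (y + 3)(y - 1)
Result: (y + 5)(y + 3)(y - 1)


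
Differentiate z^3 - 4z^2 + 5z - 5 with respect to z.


Apply the power rule term by term:
  d/dz(z^3) = 3z^2
  d/dz(-4z^2) = -8z
  d/dz(5z) = 5
  d/dz(-5) = 0
p'(z) = 3z^2 - 8z + 5


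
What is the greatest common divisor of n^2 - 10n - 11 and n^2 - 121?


Factor each:
  n^2 - 10n - 11 = (n - 11)(n + 1)
  n^2 - 121 = (n - 11)(n + 11)
Common monic factor: n - 11


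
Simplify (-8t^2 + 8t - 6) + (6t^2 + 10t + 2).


Align terms by degree and add:
  -8t^2 + 8t - 6
+ 6t^2 + 10t + 2
= -2t^2 + 18t - 4


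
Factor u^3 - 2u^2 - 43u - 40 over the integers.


Try integer roots (divisors of -40). u=-5: p(-5)=0.
Divide out (u + 5): quotient is u^2 - 7u - 8.
Factor the quadratic: (u + 1)(u - 8)
Result: (u + 5)(u + 1)(u - 8)


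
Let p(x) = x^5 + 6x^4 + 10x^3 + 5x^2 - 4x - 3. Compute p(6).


Using direct substitution:
  1 * (6)^5 = 7776
  6 * (6)^4 = 7776
  10 * (6)^3 = 2160
  5 * (6)^2 = 180
  -4 * (6)^1 = -24
  constant: -3
Sum = 7776 + 7776 + 2160 + 180 - 24 - 3 = 17865


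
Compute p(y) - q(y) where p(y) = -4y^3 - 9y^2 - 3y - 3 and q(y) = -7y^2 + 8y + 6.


Distribute the minus sign:
  (-4y^3 - 9y^2 - 3y - 3)
- (-7y^2 + 8y + 6)
Negate second polynomial: 7y^2 - 8y - 6
Add: -4y^3 - 2y^2 - 11y - 9


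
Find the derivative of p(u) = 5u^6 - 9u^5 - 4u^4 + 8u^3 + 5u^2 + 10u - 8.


Apply the power rule term by term:
  d/du(5u^6) = 30u^5
  d/du(-9u^5) = -45u^4
  d/du(-4u^4) = -16u^3
  d/du(8u^3) = 24u^2
  d/du(5u^2) = 10u
  d/du(10u) = 10
  d/du(-8) = 0
p'(u) = 30u^5 - 45u^4 - 16u^3 + 24u^2 + 10u + 10


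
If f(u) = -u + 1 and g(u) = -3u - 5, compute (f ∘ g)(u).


Substitute g(u) into f:
f(g(u)) = -1*(-3u - 5) + 1
Expand and combine: 3u + 6


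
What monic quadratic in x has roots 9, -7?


p(x) = (x - 9)(x + 7)
Expand: x^2 - 2x - 63


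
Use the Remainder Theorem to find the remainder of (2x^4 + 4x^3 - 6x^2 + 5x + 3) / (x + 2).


By the Remainder Theorem, the remainder equals p(-2):
  2*(-2)^4 = 32
  4*(-2)^3 = -32
  -6*(-2)^2 = -24
  5*(-2)^1 = -10
  constant: 3
Sum: 32 - 32 - 24 - 10 + 3 = -31


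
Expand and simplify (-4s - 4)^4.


Expand (-4s - 4)^4 by repeated multiplication:
  (-4s - 4)^2 = 16s^2 + 32s + 16
  (-4s - 4)^3 = -64s^3 - 192s^2 - 192s - 64
= 256s^4 + 1024s^3 + 1536s^2 + 1024s + 256


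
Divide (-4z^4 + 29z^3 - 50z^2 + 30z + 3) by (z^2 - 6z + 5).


(-4z^4 + 29z^3 - 50z^2 + 30z + 3) / (z^2 - 6z + 5)
Step 1: -4z^2 * (z^2 - 6z + 5) = -4z^4 + 24z^3 - 20z^2; subtract.
Step 2: 5z * (z^2 - 6z + 5) = 5z^3 - 30z^2 + 25z; subtract.
Step 3: 0 * (z^2 - 6z + 5) = 0; subtract.
Quotient: -4z^2 + 5z, Remainder: 5z + 3


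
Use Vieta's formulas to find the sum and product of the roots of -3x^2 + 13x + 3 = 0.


For ax^2+bx+c=0: sum = -b/a, product = c/a.
a=-3, b=13, c=3
Sum = -(13)/-3 = 13/3
Product = (3)/-3 = -1


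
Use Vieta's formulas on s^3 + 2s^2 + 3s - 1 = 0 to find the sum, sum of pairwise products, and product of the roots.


Monic cubic s^3+bs^2+cs+d=0: sum=-b, pairwise sum=c, product=-d.
b=2, c=3, d=-1
r1+r2+r3 = -2
r1r2+r1r3+r2r3 = 3
r1r2r3 = 1


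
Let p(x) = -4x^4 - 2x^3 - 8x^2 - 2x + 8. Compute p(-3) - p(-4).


p(-3) = -328
p(-4) = -1008
p(-3) - p(-4) = -328 + 1008 = 680


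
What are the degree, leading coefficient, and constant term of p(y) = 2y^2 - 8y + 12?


Highest power of y is 2, with coefficient 2. Constant term is 12.
Degree = 2, leading coefficient = 2, constant term = 12


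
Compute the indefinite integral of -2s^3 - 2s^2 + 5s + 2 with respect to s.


Reverse power rule on each term:
  ∫ -2s^3 ds = -(1/2)s^4
  ∫ -2s^2 ds = -(2/3)s^3
  ∫ 5s ds = (5/2)s^2
  ∫ 2 ds = 2s
F(s) = -(1/2)s^4 - (2/3)s^3 + (5/2)s^2 + 2s + C


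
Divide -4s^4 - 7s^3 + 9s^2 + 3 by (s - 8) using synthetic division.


Synthetic division with c = 8. Coefficients: -4, -7, 9, 0, 3
Bring down -4.
  -4 * 8 = -32; -32 - 7 = -39
  -39 * 8 = -312; -312 + 9 = -303
  -303 * 8 = -2424; -2424 + 0 = -2424
  -2424 * 8 = -19392; -19392 + 3 = -19389
Quotient: -4s^3 - 39s^2 - 303s - 2424, Remainder: -19389


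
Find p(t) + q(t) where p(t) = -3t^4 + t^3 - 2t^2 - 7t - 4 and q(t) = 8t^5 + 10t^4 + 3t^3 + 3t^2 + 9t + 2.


Align terms by degree and add:
  -3t^4 + t^3 - 2t^2 - 7t - 4
+ 8t^5 + 10t^4 + 3t^3 + 3t^2 + 9t + 2
= 8t^5 + 7t^4 + 4t^3 + t^2 + 2t - 2


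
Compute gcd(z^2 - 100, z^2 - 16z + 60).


Factor each:
  z^2 - 100 = (z - 10)(z + 10)
  z^2 - 16z + 60 = (z - 10)(z - 6)
Common monic factor: z - 10


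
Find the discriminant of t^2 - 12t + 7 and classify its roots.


D = b^2 - 4ac = (-12)^2 - 4(1)(7) = 144 - 28 = 116
Since D > 0: two distinct irrational roots


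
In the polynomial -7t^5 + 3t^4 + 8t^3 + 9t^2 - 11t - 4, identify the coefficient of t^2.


Read off the coefficient of t^2: 9


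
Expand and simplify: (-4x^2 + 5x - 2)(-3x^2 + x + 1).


Distribute each term of the first polynomial:
  (-4x^2)(-3x^2 + x + 1) = 12x^4 - 4x^3 - 4x^2
  (5x)(-3x^2 + x + 1) = -15x^3 + 5x^2 + 5x
  (-2)(-3x^2 + x + 1) = 6x^2 - 2x - 2
Sum: 12x^4 - 19x^3 + 7x^2 + 3x - 2


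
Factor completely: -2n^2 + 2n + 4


Roots satisfy r1 + r2 = -b/a = 1 and r1*r2 = c/a = -2.
So r1 = 2, r2 = -1.
-2n^2 + 2n + 4 = -2(n - r1)(n - r2) = -2(n - 2)(n + 1)


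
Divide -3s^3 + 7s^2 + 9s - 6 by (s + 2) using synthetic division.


Synthetic division with c = -2. Coefficients: -3, 7, 9, -6
Bring down -3.
  -3 * -2 = 6; 6 + 7 = 13
  13 * -2 = -26; -26 + 9 = -17
  -17 * -2 = 34; 34 - 6 = 28
Quotient: -3s^2 + 13s - 17, Remainder: 28


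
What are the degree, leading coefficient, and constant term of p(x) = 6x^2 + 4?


Highest power of x is 2, with coefficient 6. Constant term is 4.
Degree = 2, leading coefficient = 6, constant term = 4


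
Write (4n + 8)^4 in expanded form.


Expand (4n + 8)^4 by repeated multiplication:
  (4n + 8)^2 = 16n^2 + 64n + 64
  (4n + 8)^3 = 64n^3 + 384n^2 + 768n + 512
= 256n^4 + 2048n^3 + 6144n^2 + 8192n + 4096


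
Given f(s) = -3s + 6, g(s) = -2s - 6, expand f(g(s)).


Substitute g(s) into f:
f(g(s)) = -3*(-2s - 6) + 6
Expand and combine: 6s + 24


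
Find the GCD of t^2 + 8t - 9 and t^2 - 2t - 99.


Factor each:
  t^2 + 8t - 9 = (t + 9)(t - 1)
  t^2 - 2t - 99 = (t + 9)(t - 11)
Common monic factor: t + 9


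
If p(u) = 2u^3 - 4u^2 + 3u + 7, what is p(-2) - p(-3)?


p(-2) = -31
p(-3) = -92
p(-2) - p(-3) = -31 + 92 = 61


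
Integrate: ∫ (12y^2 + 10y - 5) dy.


Reverse power rule on each term:
  ∫ 12y^2 dy = 4y^3
  ∫ 10y dy = 5y^2
  ∫ -5 dy = -5y
F(y) = 4y^3 + 5y^2 - 5y + C


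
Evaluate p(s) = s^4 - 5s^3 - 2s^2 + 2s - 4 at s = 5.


Using direct substitution:
  1 * (5)^4 = 625
  -5 * (5)^3 = -625
  -2 * (5)^2 = -50
  2 * (5)^1 = 10
  constant: -4
Sum = 625 - 625 - 50 + 10 - 4 = -44


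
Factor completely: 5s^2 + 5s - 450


Roots satisfy r1 + r2 = -b/a = -1 and r1*r2 = c/a = -90.
So r1 = -10, r2 = 9.
5s^2 + 5s - 450 = 5(s - r1)(s - r2) = 5(s + 10)(s - 9)


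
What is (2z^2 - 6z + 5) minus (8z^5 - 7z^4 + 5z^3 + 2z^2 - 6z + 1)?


Distribute the minus sign:
  (2z^2 - 6z + 5)
- (8z^5 - 7z^4 + 5z^3 + 2z^2 - 6z + 1)
Negate second polynomial: -8z^5 + 7z^4 - 5z^3 - 2z^2 + 6z - 1
Add: -8z^5 + 7z^4 - 5z^3 + 4


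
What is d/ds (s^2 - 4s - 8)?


Apply the power rule term by term:
  d/ds(s^2) = 2s
  d/ds(-4s) = -4
  d/ds(-8) = 0
p'(s) = 2s - 4


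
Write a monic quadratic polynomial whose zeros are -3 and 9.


p(s) = (s + 3)(s - 9)
Expand: s^2 - 6s - 27


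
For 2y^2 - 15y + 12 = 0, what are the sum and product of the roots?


For ay^2+by+c=0: sum = -b/a, product = c/a.
a=2, b=-15, c=12
Sum = -(-15)/2 = 15/2
Product = (12)/2 = 6


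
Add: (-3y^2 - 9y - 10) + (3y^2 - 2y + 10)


Align terms by degree and add:
  -3y^2 - 9y - 10
+ 3y^2 - 2y + 10
= -11y


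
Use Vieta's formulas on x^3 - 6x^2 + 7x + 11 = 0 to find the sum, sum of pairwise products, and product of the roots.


Monic cubic x^3+bx^2+cx+d=0: sum=-b, pairwise sum=c, product=-d.
b=-6, c=7, d=11
r1+r2+r3 = 6
r1r2+r1r3+r2r3 = 7
r1r2r3 = -11


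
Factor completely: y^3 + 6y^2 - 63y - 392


Try integer roots (divisors of -392). y=-7: p(-7)=0.
Divide out (y + 7): quotient is y^2 - y - 56.
Factor the quadratic: (y + 7)(y - 8)
Result: (y + 7)(y + 7)(y - 8)


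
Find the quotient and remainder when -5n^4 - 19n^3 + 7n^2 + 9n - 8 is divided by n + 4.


(-5n^4 - 19n^3 + 7n^2 + 9n - 8) / (n + 4)
Step 1: -5n^3 * (n + 4) = -5n^4 - 20n^3; subtract.
Step 2: n^2 * (n + 4) = n^3 + 4n^2; subtract.
Step 3: 3n * (n + 4) = 3n^2 + 12n; subtract.
Step 4: -3 * (n + 4) = -3n - 12; subtract.
Quotient: -5n^3 + n^2 + 3n - 3, Remainder: 4


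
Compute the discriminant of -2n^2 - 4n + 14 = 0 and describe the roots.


D = b^2 - 4ac = (-4)^2 - 4(-2)(14) = 16 + 112 = 128
Since D > 0: two distinct irrational roots


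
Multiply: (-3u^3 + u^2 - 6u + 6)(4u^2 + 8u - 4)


Distribute each term of the first polynomial:
  (-3u^3)(4u^2 + 8u - 4) = -12u^5 - 24u^4 + 12u^3
  (u^2)(4u^2 + 8u - 4) = 4u^4 + 8u^3 - 4u^2
  (-6u)(4u^2 + 8u - 4) = -24u^3 - 48u^2 + 24u
  (6)(4u^2 + 8u - 4) = 24u^2 + 48u - 24
Sum: -12u^5 - 20u^4 - 4u^3 - 28u^2 + 72u - 24


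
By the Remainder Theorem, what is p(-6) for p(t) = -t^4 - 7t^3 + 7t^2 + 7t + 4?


By the Remainder Theorem, the remainder equals p(-6):
  -1*(-6)^4 = -1296
  -7*(-6)^3 = 1512
  7*(-6)^2 = 252
  7*(-6)^1 = -42
  constant: 4
Sum: -1296 + 1512 + 252 - 42 + 4 = 430


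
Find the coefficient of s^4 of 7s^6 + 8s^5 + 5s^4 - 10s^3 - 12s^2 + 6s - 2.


Read off the coefficient of s^4: 5


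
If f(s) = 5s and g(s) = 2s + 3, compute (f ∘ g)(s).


Substitute g(s) into f:
f(g(s)) = 5*(2s + 3)
Expand and combine: 10s + 15


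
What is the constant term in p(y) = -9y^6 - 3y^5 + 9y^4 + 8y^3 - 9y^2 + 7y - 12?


Read off the constant term: -12


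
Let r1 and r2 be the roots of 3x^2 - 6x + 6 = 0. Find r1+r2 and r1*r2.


For ax^2+bx+c=0: sum = -b/a, product = c/a.
a=3, b=-6, c=6
Sum = -(-6)/3 = 2
Product = (6)/3 = 2


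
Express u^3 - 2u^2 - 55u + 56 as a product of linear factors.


Try integer roots (divisors of 56). u=-7: p(-7)=0.
Divide out (u + 7): quotient is u^2 - 9u + 8.
Factor the quadratic: (u - 8)(u - 1)
Result: (u + 7)(u - 8)(u - 1)


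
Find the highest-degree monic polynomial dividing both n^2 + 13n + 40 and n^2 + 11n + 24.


Factor each:
  n^2 + 13n + 40 = (n + 8)(n + 5)
  n^2 + 11n + 24 = (n + 8)(n + 3)
Common monic factor: n + 8


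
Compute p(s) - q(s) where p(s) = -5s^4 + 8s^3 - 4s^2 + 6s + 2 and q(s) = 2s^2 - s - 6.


Distribute the minus sign:
  (-5s^4 + 8s^3 - 4s^2 + 6s + 2)
- (2s^2 - s - 6)
Negate second polynomial: -2s^2 + s + 6
Add: -5s^4 + 8s^3 - 6s^2 + 7s + 8


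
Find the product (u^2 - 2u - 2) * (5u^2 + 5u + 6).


Distribute each term of the first polynomial:
  (u^2)(5u^2 + 5u + 6) = 5u^4 + 5u^3 + 6u^2
  (-2u)(5u^2 + 5u + 6) = -10u^3 - 10u^2 - 12u
  (-2)(5u^2 + 5u + 6) = -10u^2 - 10u - 12
Sum: 5u^4 - 5u^3 - 14u^2 - 22u - 12


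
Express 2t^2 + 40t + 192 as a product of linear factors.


Roots satisfy r1 + r2 = -b/a = -20 and r1*r2 = c/a = 96.
So r1 = -12, r2 = -8.
2t^2 + 40t + 192 = 2(t - r1)(t - r2) = 2(t + 12)(t + 8)


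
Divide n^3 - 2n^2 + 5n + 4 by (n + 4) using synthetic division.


Synthetic division with c = -4. Coefficients: 1, -2, 5, 4
Bring down 1.
  1 * -4 = -4; -4 - 2 = -6
  -6 * -4 = 24; 24 + 5 = 29
  29 * -4 = -116; -116 + 4 = -112
Quotient: n^2 - 6n + 29, Remainder: -112


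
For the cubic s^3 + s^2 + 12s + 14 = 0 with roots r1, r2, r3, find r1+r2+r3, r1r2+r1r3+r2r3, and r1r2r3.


Monic cubic s^3+bs^2+cs+d=0: sum=-b, pairwise sum=c, product=-d.
b=1, c=12, d=14
r1+r2+r3 = -1
r1r2+r1r3+r2r3 = 12
r1r2r3 = -14


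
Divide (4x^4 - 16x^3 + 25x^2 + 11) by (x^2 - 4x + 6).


(4x^4 - 16x^3 + 25x^2 + 11) / (x^2 - 4x + 6)
Step 1: 4x^2 * (x^2 - 4x + 6) = 4x^4 - 16x^3 + 24x^2; subtract.
Step 2: 0 * (x^2 - 4x + 6) = 0; subtract.
Step 3: 1 * (x^2 - 4x + 6) = x^2 - 4x + 6; subtract.
Quotient: 4x^2 + 1, Remainder: 4x + 5


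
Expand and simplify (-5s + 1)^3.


Expand (-5s + 1)^3 by repeated multiplication:
  (-5s + 1)^2 = 25s^2 - 10s + 1
= -125s^3 + 75s^2 - 15s + 1


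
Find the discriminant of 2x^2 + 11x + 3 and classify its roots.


D = b^2 - 4ac = (11)^2 - 4(2)(3) = 121 - 24 = 97
Since D > 0: two distinct irrational roots


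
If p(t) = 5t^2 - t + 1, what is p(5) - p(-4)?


p(5) = 121
p(-4) = 85
p(5) - p(-4) = 121 - 85 = 36


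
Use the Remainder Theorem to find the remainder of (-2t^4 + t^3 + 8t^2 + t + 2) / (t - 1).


By the Remainder Theorem, the remainder equals p(1):
  -2*(1)^4 = -2
  1*(1)^3 = 1
  8*(1)^2 = 8
  1*(1)^1 = 1
  constant: 2
Sum: -2 + 1 + 8 + 1 + 2 = 10


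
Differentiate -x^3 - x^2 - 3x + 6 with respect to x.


Apply the power rule term by term:
  d/dx(-x^3) = -3x^2
  d/dx(-x^2) = -2x
  d/dx(-3x) = -3
  d/dx(6) = 0
p'(x) = -3x^2 - 2x - 3


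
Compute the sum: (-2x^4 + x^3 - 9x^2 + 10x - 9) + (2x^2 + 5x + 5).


Align terms by degree and add:
  -2x^4 + x^3 - 9x^2 + 10x - 9
+ 2x^2 + 5x + 5
= -2x^4 + x^3 - 7x^2 + 15x - 4


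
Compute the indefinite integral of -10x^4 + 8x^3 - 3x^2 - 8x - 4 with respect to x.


Reverse power rule on each term:
  ∫ -10x^4 dx = -2x^5
  ∫ 8x^3 dx = 2x^4
  ∫ -3x^2 dx = -x^3
  ∫ -8x dx = -4x^2
  ∫ -4 dx = -4x
F(x) = -2x^5 + 2x^4 - x^3 - 4x^2 - 4x + C


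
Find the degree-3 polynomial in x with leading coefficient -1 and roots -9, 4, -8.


p(x) = -(x + 9)(x - 4)(x + 8)
Expand: -x^3 - 13x^2 - 4x + 288


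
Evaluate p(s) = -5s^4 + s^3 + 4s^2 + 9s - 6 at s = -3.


Using direct substitution:
  -5 * (-3)^4 = -405
  1 * (-3)^3 = -27
  4 * (-3)^2 = 36
  9 * (-3)^1 = -27
  constant: -6
Sum = -405 - 27 + 36 - 27 - 6 = -429


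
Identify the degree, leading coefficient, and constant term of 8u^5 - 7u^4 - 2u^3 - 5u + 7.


Highest power of u is 5, with coefficient 8. Constant term is 7.
Degree = 5, leading coefficient = 8, constant term = 7


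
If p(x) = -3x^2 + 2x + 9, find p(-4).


Using direct substitution:
  -3 * (-4)^2 = -48
  2 * (-4)^1 = -8
  constant: 9
Sum = -48 - 8 + 9 = -47


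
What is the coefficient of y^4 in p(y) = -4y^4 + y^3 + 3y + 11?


Read off the coefficient of y^4: -4


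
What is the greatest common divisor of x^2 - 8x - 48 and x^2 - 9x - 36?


Factor each:
  x^2 - 8x - 48 = (x - 12)(x + 4)
  x^2 - 9x - 36 = (x - 12)(x + 3)
Common monic factor: x - 12


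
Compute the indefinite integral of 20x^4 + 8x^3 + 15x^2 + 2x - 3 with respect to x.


Reverse power rule on each term:
  ∫ 20x^4 dx = 4x^5
  ∫ 8x^3 dx = 2x^4
  ∫ 15x^2 dx = 5x^3
  ∫ 2x dx = x^2
  ∫ -3 dx = -3x
F(x) = 4x^5 + 2x^4 + 5x^3 + x^2 - 3x + C


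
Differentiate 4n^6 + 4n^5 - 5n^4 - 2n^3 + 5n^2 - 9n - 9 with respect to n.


Apply the power rule term by term:
  d/dn(4n^6) = 24n^5
  d/dn(4n^5) = 20n^4
  d/dn(-5n^4) = -20n^3
  d/dn(-2n^3) = -6n^2
  d/dn(5n^2) = 10n
  d/dn(-9n) = -9
  d/dn(-9) = 0
p'(n) = 24n^5 + 20n^4 - 20n^3 - 6n^2 + 10n - 9


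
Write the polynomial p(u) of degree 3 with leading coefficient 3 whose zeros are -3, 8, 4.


p(u) = 3(u + 3)(u - 8)(u - 4)
Expand: 3u^3 - 27u^2 - 12u + 288


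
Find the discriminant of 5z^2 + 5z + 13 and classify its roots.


D = b^2 - 4ac = (5)^2 - 4(5)(13) = 25 - 260 = -235
Since D < 0: two complex conjugate roots (no real roots)


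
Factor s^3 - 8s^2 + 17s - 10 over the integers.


Try integer roots (divisors of -10). s=2: p(2)=0.
Divide out (s - 2): quotient is s^2 - 6s + 5.
Factor the quadratic: (s - 1)(s - 5)
Result: (s - 2)(s - 1)(s - 5)


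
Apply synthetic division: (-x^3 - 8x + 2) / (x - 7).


Synthetic division with c = 7. Coefficients: -1, 0, -8, 2
Bring down -1.
  -1 * 7 = -7; -7 + 0 = -7
  -7 * 7 = -49; -49 - 8 = -57
  -57 * 7 = -399; -399 + 2 = -397
Quotient: -x^2 - 7x - 57, Remainder: -397


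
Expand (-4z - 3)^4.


Expand (-4z - 3)^4 by repeated multiplication:
  (-4z - 3)^2 = 16z^2 + 24z + 9
  (-4z - 3)^3 = -64z^3 - 144z^2 - 108z - 27
= 256z^4 + 768z^3 + 864z^2 + 432z + 81


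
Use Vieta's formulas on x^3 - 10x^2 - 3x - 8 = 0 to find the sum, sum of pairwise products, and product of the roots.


Monic cubic x^3+bx^2+cx+d=0: sum=-b, pairwise sum=c, product=-d.
b=-10, c=-3, d=-8
r1+r2+r3 = 10
r1r2+r1r3+r2r3 = -3
r1r2r3 = 8


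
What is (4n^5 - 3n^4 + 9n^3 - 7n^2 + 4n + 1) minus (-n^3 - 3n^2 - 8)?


Distribute the minus sign:
  (4n^5 - 3n^4 + 9n^3 - 7n^2 + 4n + 1)
- (-n^3 - 3n^2 - 8)
Negate second polynomial: n^3 + 3n^2 + 8
Add: 4n^5 - 3n^4 + 10n^3 - 4n^2 + 4n + 9


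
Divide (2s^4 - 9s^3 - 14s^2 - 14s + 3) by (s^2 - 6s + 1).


(2s^4 - 9s^3 - 14s^2 - 14s + 3) / (s^2 - 6s + 1)
Step 1: 2s^2 * (s^2 - 6s + 1) = 2s^4 - 12s^3 + 2s^2; subtract.
Step 2: 3s * (s^2 - 6s + 1) = 3s^3 - 18s^2 + 3s; subtract.
Step 3: 2 * (s^2 - 6s + 1) = 2s^2 - 12s + 2; subtract.
Quotient: 2s^2 + 3s + 2, Remainder: -5s + 1


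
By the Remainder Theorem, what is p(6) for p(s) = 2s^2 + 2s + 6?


By the Remainder Theorem, the remainder equals p(6):
  2*(6)^2 = 72
  2*(6)^1 = 12
  constant: 6
Sum: 72 + 12 + 6 = 90


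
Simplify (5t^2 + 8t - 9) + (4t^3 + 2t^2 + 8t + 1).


Align terms by degree and add:
  5t^2 + 8t - 9
+ 4t^3 + 2t^2 + 8t + 1
= 4t^3 + 7t^2 + 16t - 8


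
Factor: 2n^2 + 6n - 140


Roots satisfy r1 + r2 = -b/a = -3 and r1*r2 = c/a = -70.
So r1 = -10, r2 = 7.
2n^2 + 6n - 140 = 2(n - r1)(n - r2) = 2(n + 10)(n - 7)


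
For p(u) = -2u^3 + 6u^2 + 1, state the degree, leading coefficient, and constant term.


Highest power of u is 3, with coefficient -2. Constant term is 1.
Degree = 3, leading coefficient = -2, constant term = 1


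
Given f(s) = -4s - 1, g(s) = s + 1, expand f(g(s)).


Substitute g(s) into f:
f(g(s)) = -4*(s + 1) + (-1)
Expand and combine: -4s - 5


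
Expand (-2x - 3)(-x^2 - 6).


Distribute each term of the first polynomial:
  (-2x)(-x^2 - 6) = 2x^3 + 12x
  (-3)(-x^2 - 6) = 3x^2 + 18
Sum: 2x^3 + 3x^2 + 12x + 18


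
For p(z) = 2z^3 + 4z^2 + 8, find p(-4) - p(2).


p(-4) = -56
p(2) = 40
p(-4) - p(2) = -56 - 40 = -96


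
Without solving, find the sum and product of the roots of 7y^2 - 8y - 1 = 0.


For ay^2+by+c=0: sum = -b/a, product = c/a.
a=7, b=-8, c=-1
Sum = -(-8)/7 = 8/7
Product = (-1)/7 = -1/7


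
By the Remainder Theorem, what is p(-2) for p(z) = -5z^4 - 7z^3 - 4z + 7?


By the Remainder Theorem, the remainder equals p(-2):
  -5*(-2)^4 = -80
  -7*(-2)^3 = 56
  0*(-2)^2 = 0
  -4*(-2)^1 = 8
  constant: 7
Sum: -80 + 56 + 0 + 8 + 7 = -9


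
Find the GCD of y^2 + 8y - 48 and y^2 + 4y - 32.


Factor each:
  y^2 + 8y - 48 = (y - 4)(y + 12)
  y^2 + 4y - 32 = (y - 4)(y + 8)
Common monic factor: y - 4


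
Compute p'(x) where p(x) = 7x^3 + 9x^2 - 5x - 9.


Apply the power rule term by term:
  d/dx(7x^3) = 21x^2
  d/dx(9x^2) = 18x
  d/dx(-5x) = -5
  d/dx(-9) = 0
p'(x) = 21x^2 + 18x - 5


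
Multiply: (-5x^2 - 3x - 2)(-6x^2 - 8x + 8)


Distribute each term of the first polynomial:
  (-5x^2)(-6x^2 - 8x + 8) = 30x^4 + 40x^3 - 40x^2
  (-3x)(-6x^2 - 8x + 8) = 18x^3 + 24x^2 - 24x
  (-2)(-6x^2 - 8x + 8) = 12x^2 + 16x - 16
Sum: 30x^4 + 58x^3 - 4x^2 - 8x - 16


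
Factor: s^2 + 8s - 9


Roots satisfy r1 + r2 = -b/a = -8 and r1*r2 = c/a = -9.
So r1 = 1, r2 = -9.
s^2 + 8s - 9 = (s - r1)(s - r2) = (s - 1)(s + 9)


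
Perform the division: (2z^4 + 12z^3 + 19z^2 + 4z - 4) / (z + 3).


(2z^4 + 12z^3 + 19z^2 + 4z - 4) / (z + 3)
Step 1: 2z^3 * (z + 3) = 2z^4 + 6z^3; subtract.
Step 2: 6z^2 * (z + 3) = 6z^3 + 18z^2; subtract.
Step 3: z * (z + 3) = z^2 + 3z; subtract.
Step 4: 1 * (z + 3) = z + 3; subtract.
Quotient: 2z^3 + 6z^2 + z + 1, Remainder: -7


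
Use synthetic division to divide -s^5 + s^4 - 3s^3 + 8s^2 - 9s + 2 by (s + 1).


Synthetic division with c = -1. Coefficients: -1, 1, -3, 8, -9, 2
Bring down -1.
  -1 * -1 = 1; 1 + 1 = 2
  2 * -1 = -2; -2 - 3 = -5
  -5 * -1 = 5; 5 + 8 = 13
  13 * -1 = -13; -13 - 9 = -22
  -22 * -1 = 22; 22 + 2 = 24
Quotient: -s^4 + 2s^3 - 5s^2 + 13s - 22, Remainder: 24


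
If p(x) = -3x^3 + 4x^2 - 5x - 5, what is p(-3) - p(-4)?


p(-3) = 127
p(-4) = 271
p(-3) - p(-4) = 127 - 271 = -144


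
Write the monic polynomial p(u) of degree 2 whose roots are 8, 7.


p(u) = (u - 8)(u - 7)
Expand: u^2 - 15u + 56


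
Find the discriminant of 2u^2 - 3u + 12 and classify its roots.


D = b^2 - 4ac = (-3)^2 - 4(2)(12) = 9 - 96 = -87
Since D < 0: two complex conjugate roots (no real roots)


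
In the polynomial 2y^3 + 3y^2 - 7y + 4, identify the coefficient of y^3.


Read off the coefficient of y^3: 2


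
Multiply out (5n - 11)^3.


Expand (5n - 11)^3 by repeated multiplication:
  (5n - 11)^2 = 25n^2 - 110n + 121
= 125n^3 - 825n^2 + 1815n - 1331


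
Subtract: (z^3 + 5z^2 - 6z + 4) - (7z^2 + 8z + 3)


Distribute the minus sign:
  (z^3 + 5z^2 - 6z + 4)
- (7z^2 + 8z + 3)
Negate second polynomial: -7z^2 - 8z - 3
Add: z^3 - 2z^2 - 14z + 1


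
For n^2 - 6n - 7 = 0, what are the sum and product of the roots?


For an^2+bn+c=0: sum = -b/a, product = c/a.
a=1, b=-6, c=-7
Sum = -(-6)/1 = 6
Product = (-7)/1 = -7


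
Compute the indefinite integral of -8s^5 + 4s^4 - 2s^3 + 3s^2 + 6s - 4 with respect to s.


Reverse power rule on each term:
  ∫ -8s^5 ds = -(4/3)s^6
  ∫ 4s^4 ds = (4/5)s^5
  ∫ -2s^3 ds = -(1/2)s^4
  ∫ 3s^2 ds = s^3
  ∫ 6s ds = 3s^2
  ∫ -4 ds = -4s
F(s) = -(4/3)s^6 + (4/5)s^5 - (1/2)s^4 + s^3 + 3s^2 - 4s + C
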